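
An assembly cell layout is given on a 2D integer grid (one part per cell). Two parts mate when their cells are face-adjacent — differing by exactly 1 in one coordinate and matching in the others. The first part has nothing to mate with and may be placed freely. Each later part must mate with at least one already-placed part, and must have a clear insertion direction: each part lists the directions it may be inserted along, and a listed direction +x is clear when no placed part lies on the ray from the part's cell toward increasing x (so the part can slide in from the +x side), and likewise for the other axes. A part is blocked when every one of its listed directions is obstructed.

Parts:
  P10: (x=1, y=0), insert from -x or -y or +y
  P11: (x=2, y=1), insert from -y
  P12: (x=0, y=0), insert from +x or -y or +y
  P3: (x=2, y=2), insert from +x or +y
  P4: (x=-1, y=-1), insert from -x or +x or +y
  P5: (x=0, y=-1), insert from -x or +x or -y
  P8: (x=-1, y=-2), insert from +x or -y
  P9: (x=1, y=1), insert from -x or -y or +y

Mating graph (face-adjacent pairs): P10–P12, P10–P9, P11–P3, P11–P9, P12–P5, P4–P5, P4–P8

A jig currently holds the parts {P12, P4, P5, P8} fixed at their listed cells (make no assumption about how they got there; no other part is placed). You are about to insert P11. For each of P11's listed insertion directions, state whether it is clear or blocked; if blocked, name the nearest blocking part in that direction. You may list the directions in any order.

-y: clear

-y: ray from P11(2, 1) has no placed part ⇒ clear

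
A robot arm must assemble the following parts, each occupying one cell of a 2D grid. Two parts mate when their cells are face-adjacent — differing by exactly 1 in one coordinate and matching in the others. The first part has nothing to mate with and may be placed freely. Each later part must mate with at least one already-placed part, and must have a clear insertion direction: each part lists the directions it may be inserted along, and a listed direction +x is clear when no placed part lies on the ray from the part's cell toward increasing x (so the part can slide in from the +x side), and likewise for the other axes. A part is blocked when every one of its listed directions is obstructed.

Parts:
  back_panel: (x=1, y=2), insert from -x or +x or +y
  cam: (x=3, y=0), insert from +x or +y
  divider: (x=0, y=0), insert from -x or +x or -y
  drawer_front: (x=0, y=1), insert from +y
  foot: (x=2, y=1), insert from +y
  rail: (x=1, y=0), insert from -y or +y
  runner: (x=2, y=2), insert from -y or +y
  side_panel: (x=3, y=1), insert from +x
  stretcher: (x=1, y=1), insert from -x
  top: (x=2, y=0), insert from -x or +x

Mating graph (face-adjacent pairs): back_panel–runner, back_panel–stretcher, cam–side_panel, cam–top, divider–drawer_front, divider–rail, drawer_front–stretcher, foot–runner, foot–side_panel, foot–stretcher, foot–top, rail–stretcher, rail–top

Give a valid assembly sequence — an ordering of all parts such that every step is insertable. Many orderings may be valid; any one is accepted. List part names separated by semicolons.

side_panel; foot; runner; back_panel; stretcher; drawer_front; divider; top; cam; rail

1. side_panel@(3, 1) [+x clear] — {side_panel}
2. foot@(2, 1) [+y clear] — {foot, side_panel}
3. runner@(2, 2) [+y clear] — {foot, runner, side_panel}
4. back_panel@(1, 2) [-x clear] — {back_panel, foot, runner, side_panel}
5. stretcher@(1, 1) [-x clear] — {back_panel, foot, runner, side_panel, stretcher}
6. drawer_front@(0, 1) [+y clear] — {back_panel, drawer_front, foot, runner, side_panel, stretcher}
7. divider@(0, 0) [-x clear] — {back_panel, divider, drawer_front, foot, runner, side_panel, stretcher}
8. top@(2, 0) [+x clear] — {back_panel, divider, drawer_front, foot, runner, side_panel, stretcher, top}
9. cam@(3, 0) [+x clear] — {back_panel, cam, divider, drawer_front, foot, runner, side_panel, stretcher, top}
10. rail@(1, 0) [-y clear] — {back_panel, cam, divider, drawer_front, foot, rail, runner, side_panel, stretcher, top}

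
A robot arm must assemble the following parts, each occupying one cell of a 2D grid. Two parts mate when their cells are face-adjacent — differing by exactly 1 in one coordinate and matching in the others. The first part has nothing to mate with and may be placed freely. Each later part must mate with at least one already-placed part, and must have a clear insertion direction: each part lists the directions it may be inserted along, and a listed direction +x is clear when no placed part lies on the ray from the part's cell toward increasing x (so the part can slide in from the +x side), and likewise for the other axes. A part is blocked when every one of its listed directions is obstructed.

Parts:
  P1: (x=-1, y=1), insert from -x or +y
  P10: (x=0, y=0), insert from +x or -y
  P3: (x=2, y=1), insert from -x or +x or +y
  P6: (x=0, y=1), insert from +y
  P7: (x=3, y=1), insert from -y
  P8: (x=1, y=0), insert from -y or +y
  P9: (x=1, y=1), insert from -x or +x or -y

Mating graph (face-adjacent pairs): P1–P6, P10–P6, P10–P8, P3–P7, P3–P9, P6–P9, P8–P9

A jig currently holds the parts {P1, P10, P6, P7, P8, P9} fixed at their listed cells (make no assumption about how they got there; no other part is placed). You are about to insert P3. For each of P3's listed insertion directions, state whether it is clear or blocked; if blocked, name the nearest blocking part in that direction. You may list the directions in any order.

-x: nearest on ray is P9@(1, 1) ⇒ blocked
+x: nearest on ray is P7@(3, 1) ⇒ blocked
+y: ray from P3(2, 1) has no placed part ⇒ clear

+x: blocked by P7; +y: clear; -x: blocked by P9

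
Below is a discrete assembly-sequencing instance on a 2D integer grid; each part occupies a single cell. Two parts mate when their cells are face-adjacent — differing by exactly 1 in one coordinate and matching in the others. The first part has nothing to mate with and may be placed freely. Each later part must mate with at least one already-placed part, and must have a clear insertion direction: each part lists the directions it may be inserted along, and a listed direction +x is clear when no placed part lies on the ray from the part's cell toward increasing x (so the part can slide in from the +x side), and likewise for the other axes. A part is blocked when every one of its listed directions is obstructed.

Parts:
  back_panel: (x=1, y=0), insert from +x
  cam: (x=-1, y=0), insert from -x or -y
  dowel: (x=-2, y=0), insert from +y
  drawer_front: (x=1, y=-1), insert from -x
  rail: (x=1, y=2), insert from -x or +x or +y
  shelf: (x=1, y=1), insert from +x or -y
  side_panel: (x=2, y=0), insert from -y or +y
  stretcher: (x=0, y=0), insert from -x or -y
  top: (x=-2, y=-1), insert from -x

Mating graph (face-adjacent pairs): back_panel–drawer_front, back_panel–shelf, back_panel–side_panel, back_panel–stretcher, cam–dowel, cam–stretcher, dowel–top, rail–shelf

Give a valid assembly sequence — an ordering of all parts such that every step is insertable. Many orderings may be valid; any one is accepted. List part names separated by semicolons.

stretcher; back_panel; side_panel; shelf; rail; drawer_front; cam; dowel; top

1. stretcher@(0, 0) [-x clear] — {stretcher}
2. back_panel@(1, 0) [+x clear] — {back_panel, stretcher}
3. side_panel@(2, 0) [-y clear] — {back_panel, side_panel, stretcher}
4. shelf@(1, 1) [+x clear] — {back_panel, shelf, side_panel, stretcher}
5. rail@(1, 2) [-x clear] — {back_panel, rail, shelf, side_panel, stretcher}
6. drawer_front@(1, -1) [-x clear] — {back_panel, drawer_front, rail, shelf, side_panel, stretcher}
7. cam@(-1, 0) [-x clear] — {back_panel, cam, drawer_front, rail, shelf, side_panel, stretcher}
8. dowel@(-2, 0) [+y clear] — {back_panel, cam, dowel, drawer_front, rail, shelf, side_panel, stretcher}
9. top@(-2, -1) [-x clear] — {back_panel, cam, dowel, drawer_front, rail, shelf, side_panel, stretcher, top}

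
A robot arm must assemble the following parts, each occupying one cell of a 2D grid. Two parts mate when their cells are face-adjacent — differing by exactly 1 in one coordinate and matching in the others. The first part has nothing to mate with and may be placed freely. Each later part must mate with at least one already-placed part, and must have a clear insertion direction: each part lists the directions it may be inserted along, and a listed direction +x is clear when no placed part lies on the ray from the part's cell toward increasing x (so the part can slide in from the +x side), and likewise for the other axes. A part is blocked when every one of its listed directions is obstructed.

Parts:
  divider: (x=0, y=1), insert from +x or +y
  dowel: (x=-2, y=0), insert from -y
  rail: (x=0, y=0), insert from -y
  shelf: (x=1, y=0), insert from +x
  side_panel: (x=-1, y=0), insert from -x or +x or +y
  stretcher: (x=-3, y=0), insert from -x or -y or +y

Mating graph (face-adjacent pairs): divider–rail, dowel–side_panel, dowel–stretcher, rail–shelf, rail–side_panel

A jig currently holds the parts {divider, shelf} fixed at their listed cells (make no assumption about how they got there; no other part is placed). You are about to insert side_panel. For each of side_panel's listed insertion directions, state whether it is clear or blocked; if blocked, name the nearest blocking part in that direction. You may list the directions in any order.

+x: blocked by shelf; +y: clear; -x: clear

-x: ray from side_panel(-1, 0) has no placed part ⇒ clear
+x: nearest on ray is shelf@(1, 0) ⇒ blocked
+y: ray from side_panel(-1, 0) has no placed part ⇒ clear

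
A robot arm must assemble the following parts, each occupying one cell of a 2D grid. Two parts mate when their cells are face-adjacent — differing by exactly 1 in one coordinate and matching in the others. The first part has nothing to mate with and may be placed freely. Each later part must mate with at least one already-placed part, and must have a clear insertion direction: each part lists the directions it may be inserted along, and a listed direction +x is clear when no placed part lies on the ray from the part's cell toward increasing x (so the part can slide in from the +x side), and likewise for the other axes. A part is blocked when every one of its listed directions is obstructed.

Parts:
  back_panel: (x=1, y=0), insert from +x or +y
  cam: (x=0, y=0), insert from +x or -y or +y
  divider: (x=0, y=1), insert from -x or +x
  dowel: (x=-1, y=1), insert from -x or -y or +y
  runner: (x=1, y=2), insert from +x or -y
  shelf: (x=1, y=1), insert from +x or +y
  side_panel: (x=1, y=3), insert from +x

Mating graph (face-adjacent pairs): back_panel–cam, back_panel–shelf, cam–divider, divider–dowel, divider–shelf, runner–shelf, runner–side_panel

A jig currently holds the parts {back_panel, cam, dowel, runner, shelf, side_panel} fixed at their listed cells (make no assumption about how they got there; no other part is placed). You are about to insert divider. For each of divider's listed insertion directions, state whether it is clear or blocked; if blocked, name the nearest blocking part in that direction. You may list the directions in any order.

-x: nearest on ray is dowel@(-1, 1) ⇒ blocked
+x: nearest on ray is shelf@(1, 1) ⇒ blocked

+x: blocked by shelf; -x: blocked by dowel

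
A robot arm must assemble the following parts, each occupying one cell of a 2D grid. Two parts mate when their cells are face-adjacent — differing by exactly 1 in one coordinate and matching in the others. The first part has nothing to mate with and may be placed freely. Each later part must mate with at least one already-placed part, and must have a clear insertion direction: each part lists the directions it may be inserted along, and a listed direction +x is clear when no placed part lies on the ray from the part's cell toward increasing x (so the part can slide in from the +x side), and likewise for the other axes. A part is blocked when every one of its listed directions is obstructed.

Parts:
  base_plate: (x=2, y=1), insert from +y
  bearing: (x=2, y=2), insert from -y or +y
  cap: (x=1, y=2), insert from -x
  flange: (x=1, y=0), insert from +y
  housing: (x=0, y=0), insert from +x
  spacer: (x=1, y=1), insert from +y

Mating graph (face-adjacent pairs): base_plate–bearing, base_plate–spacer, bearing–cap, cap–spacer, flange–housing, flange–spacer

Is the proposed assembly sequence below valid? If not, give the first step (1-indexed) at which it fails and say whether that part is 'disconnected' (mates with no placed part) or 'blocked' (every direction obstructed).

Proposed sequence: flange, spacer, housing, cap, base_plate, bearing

Invalid at step 3 (blocked)

1. flange@(1, 0) [+y clear] — {flange}
2. spacer@(1, 1) [+y clear] — {flange, spacer}
3. housing@(0, 0) — +x all obstructed ⇒ blocked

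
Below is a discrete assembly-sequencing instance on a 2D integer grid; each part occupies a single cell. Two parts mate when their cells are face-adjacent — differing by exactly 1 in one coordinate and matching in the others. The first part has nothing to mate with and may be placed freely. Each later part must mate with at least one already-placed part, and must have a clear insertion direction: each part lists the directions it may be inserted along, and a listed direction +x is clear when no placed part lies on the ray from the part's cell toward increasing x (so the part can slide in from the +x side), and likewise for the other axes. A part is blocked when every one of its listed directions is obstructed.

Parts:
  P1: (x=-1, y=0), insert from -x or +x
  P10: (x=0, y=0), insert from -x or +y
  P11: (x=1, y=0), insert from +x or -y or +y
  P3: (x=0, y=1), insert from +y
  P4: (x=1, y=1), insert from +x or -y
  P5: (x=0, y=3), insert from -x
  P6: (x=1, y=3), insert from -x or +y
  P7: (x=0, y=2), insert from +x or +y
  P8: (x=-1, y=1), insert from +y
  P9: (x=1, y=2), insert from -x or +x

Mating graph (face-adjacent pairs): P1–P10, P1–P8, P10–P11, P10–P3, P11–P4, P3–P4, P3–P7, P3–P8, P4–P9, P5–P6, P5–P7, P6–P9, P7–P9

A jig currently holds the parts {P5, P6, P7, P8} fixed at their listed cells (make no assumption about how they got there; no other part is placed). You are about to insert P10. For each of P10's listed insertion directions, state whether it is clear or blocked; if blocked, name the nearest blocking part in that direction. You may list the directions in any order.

-x: ray from P10(0, 0) has no placed part ⇒ clear
+y: nearest on ray is P7@(0, 2) ⇒ blocked

+y: blocked by P7; -x: clear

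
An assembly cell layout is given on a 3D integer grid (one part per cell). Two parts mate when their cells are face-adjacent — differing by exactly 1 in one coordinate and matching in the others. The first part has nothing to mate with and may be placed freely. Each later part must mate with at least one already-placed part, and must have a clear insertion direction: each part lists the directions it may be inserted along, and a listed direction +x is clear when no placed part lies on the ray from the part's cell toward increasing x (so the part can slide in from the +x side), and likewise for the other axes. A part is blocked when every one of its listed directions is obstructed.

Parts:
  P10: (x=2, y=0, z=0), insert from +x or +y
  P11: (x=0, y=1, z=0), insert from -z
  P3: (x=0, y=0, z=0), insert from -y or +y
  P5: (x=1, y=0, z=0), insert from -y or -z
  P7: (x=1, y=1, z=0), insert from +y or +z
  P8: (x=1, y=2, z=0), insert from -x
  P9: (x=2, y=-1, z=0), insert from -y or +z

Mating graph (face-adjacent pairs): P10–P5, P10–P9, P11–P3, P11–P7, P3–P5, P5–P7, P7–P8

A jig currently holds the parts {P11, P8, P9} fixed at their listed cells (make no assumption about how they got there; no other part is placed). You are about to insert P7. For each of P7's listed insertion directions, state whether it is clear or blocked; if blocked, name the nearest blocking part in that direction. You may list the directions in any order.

+y: blocked by P8; +z: clear

+y: nearest on ray is P8@(1, 2, 0) ⇒ blocked
+z: ray from P7(1, 1, 0) has no placed part ⇒ clear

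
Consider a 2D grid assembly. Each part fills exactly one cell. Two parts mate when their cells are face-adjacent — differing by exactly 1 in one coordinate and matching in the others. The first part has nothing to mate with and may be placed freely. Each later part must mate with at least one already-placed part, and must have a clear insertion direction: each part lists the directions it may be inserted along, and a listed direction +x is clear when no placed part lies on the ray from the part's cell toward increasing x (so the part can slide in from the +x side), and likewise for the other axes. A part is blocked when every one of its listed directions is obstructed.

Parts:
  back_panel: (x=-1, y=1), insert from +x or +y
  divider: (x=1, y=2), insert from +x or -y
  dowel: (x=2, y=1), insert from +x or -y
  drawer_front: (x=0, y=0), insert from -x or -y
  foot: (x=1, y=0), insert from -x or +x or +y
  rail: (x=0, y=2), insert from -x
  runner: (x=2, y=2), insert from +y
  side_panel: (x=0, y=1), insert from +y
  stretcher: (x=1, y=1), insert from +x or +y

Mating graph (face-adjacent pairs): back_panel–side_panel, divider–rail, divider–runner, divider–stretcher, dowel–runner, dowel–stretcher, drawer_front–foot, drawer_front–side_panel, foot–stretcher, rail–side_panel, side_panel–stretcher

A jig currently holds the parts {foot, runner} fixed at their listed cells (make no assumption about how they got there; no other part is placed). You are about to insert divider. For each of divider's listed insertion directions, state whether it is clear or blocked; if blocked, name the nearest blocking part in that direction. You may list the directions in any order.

+x: blocked by runner; -y: blocked by foot

+x: nearest on ray is runner@(2, 2) ⇒ blocked
-y: nearest on ray is foot@(1, 0) ⇒ blocked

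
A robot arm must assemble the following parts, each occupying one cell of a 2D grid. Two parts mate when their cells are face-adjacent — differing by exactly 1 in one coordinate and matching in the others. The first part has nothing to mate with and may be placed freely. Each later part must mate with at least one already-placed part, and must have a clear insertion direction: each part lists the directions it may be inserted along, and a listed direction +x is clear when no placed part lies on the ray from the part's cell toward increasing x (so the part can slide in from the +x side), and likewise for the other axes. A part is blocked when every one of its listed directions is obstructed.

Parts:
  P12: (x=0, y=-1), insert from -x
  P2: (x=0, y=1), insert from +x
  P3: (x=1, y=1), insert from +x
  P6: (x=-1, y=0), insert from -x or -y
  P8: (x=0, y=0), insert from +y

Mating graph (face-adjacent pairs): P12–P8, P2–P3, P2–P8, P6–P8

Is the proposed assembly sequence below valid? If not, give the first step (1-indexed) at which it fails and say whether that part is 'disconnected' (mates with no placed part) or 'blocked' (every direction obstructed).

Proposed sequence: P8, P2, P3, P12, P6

1. P8@(0, 0) [+y clear] — {P8}
2. P2@(0, 1) [+x clear] — {P2, P8}
3. P3@(1, 1) [+x clear] — {P2, P3, P8}
4. P12@(0, -1) [-x clear] — {P12, P2, P3, P8}
5. P6@(-1, 0) [-x clear] — {P12, P2, P3, P6, P8}

Valid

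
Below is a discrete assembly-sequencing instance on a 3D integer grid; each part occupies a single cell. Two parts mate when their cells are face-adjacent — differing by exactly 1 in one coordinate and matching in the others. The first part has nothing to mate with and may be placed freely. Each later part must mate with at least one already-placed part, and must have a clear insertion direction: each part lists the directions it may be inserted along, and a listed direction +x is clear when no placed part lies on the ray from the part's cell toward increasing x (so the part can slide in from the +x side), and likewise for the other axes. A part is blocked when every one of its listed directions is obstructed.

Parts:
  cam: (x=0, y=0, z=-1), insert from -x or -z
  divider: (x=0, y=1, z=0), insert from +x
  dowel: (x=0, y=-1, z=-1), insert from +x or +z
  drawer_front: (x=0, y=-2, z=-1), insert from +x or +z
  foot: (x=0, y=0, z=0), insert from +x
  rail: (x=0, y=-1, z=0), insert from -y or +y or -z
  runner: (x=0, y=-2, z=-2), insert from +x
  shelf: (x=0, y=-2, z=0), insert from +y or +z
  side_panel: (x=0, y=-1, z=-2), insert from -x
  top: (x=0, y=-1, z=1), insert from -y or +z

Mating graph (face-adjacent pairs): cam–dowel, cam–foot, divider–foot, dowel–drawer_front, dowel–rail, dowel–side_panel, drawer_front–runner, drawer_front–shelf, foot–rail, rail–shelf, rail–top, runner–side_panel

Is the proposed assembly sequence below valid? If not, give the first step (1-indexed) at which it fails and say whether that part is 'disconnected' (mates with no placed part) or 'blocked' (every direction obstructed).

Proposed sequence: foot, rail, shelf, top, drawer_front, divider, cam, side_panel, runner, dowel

1. foot@(0, 0, 0) [+x clear] — {foot}
2. rail@(0, -1, 0) [-y clear] — {foot, rail}
3. shelf@(0, -2, 0) [+z clear] — {foot, rail, shelf}
4. top@(0, -1, 1) [-y clear] — {foot, rail, shelf, top}
5. drawer_front@(0, -2, -1) [+x clear] — {drawer_front, foot, rail, shelf, top}
6. divider@(0, 1, 0) [+x clear] — {divider, drawer_front, foot, rail, shelf, top}
7. cam@(0, 0, -1) [-x clear] — {cam, divider, drawer_front, foot, rail, shelf, top}
8. side_panel@(0, -1, -2) — no placed neighbour ⇒ disconnected

Invalid at step 8 (disconnected)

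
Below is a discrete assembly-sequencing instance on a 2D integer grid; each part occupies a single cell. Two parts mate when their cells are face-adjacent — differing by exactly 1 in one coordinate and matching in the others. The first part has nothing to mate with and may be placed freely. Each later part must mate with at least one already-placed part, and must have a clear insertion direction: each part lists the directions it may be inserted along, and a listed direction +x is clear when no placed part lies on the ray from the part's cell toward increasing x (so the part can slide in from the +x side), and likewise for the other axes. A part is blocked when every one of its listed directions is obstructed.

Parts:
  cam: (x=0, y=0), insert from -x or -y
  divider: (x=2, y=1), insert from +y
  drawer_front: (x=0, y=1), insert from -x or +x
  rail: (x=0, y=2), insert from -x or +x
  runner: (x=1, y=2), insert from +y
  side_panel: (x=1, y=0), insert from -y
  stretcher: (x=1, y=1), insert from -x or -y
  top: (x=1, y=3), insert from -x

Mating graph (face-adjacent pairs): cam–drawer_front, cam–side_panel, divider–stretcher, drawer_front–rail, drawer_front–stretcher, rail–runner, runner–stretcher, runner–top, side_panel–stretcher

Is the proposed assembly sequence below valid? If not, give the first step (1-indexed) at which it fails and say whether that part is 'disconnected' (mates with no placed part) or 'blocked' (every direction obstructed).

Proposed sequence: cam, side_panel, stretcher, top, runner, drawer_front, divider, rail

1. cam@(0, 0) [-x clear] — {cam}
2. side_panel@(1, 0) [-y clear] — {cam, side_panel}
3. stretcher@(1, 1) [-x clear] — {cam, side_panel, stretcher}
4. top@(1, 3) — no placed neighbour ⇒ disconnected

Invalid at step 4 (disconnected)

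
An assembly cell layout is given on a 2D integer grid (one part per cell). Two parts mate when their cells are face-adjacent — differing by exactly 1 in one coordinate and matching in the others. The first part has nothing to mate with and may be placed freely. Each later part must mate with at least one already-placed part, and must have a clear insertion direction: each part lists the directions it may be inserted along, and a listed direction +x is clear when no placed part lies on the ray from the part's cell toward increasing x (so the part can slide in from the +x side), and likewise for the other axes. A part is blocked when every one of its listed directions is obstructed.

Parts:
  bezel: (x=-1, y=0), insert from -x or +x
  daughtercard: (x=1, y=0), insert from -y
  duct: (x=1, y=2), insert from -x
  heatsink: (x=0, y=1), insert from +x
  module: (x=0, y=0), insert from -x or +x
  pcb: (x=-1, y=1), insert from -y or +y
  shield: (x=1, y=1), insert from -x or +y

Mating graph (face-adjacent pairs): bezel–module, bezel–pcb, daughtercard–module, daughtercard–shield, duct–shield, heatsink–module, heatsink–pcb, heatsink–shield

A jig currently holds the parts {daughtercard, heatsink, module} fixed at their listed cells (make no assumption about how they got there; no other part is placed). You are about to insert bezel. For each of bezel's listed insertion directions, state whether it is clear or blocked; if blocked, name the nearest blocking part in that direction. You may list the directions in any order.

-x: ray from bezel(-1, 0) has no placed part ⇒ clear
+x: nearest on ray is module@(0, 0) ⇒ blocked

+x: blocked by module; -x: clear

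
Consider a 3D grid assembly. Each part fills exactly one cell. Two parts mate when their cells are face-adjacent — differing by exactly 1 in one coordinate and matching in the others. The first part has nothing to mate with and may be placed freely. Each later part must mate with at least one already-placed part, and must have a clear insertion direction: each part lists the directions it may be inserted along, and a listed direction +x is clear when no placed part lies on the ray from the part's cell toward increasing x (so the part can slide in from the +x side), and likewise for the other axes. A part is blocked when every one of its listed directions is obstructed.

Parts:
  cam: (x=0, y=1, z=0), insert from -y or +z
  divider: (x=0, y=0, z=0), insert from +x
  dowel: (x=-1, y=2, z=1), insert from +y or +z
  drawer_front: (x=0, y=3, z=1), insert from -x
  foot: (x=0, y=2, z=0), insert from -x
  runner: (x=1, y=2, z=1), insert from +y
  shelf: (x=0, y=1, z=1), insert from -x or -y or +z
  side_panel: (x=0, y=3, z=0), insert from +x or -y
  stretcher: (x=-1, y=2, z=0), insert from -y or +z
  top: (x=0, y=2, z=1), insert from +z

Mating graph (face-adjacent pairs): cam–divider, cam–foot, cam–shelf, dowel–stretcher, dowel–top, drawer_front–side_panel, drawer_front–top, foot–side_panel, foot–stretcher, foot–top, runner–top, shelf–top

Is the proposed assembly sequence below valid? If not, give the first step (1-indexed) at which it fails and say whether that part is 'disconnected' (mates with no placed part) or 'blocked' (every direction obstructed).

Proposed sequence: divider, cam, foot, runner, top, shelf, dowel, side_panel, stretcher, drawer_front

1. divider@(0, 0, 0) [+x clear] — {divider}
2. cam@(0, 1, 0) [+z clear] — {cam, divider}
3. foot@(0, 2, 0) [-x clear] — {cam, divider, foot}
4. runner@(1, 2, 1) — no placed neighbour ⇒ disconnected

Invalid at step 4 (disconnected)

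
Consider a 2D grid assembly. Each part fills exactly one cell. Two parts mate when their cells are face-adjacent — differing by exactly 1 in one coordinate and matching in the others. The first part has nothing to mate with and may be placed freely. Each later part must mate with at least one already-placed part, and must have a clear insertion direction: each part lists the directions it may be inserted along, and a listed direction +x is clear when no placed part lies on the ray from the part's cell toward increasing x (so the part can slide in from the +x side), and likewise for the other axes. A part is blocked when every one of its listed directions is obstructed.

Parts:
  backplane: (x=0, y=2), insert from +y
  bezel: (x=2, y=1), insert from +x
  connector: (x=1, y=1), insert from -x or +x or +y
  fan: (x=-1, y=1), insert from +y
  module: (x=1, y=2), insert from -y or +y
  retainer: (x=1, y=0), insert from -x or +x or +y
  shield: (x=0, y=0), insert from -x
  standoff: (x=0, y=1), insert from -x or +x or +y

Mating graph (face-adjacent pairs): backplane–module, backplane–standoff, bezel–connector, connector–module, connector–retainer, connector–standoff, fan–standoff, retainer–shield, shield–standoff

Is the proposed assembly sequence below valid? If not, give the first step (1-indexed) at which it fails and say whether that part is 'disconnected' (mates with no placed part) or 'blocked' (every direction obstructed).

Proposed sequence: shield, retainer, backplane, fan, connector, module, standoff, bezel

Invalid at step 3 (disconnected)

1. shield@(0, 0) [-x clear] — {shield}
2. retainer@(1, 0) [+x clear] — {retainer, shield}
3. backplane@(0, 2) — no placed neighbour ⇒ disconnected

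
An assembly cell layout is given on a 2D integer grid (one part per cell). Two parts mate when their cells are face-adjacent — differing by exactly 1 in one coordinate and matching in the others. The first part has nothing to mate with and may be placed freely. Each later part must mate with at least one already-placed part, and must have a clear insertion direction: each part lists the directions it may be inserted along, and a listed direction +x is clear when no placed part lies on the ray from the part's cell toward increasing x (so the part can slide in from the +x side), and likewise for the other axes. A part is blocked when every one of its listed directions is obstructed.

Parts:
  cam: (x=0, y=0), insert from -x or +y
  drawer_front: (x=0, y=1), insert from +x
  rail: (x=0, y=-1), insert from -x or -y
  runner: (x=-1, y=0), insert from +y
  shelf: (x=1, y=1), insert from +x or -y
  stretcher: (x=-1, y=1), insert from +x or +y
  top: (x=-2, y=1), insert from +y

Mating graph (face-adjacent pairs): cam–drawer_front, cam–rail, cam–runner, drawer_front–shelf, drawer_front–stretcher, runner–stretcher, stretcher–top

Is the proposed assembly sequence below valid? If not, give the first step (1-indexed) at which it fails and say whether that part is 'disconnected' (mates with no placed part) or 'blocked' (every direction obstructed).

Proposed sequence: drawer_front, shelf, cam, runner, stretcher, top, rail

1. drawer_front@(0, 1) [+x clear] — {drawer_front}
2. shelf@(1, 1) [+x clear] — {drawer_front, shelf}
3. cam@(0, 0) [-x clear] — {cam, drawer_front, shelf}
4. runner@(-1, 0) [+y clear] — {cam, drawer_front, runner, shelf}
5. stretcher@(-1, 1) [+y clear] — {cam, drawer_front, runner, shelf, stretcher}
6. top@(-2, 1) [+y clear] — {cam, drawer_front, runner, shelf, stretcher, top}
7. rail@(0, -1) [-x clear] — {cam, drawer_front, rail, runner, shelf, stretcher, top}

Valid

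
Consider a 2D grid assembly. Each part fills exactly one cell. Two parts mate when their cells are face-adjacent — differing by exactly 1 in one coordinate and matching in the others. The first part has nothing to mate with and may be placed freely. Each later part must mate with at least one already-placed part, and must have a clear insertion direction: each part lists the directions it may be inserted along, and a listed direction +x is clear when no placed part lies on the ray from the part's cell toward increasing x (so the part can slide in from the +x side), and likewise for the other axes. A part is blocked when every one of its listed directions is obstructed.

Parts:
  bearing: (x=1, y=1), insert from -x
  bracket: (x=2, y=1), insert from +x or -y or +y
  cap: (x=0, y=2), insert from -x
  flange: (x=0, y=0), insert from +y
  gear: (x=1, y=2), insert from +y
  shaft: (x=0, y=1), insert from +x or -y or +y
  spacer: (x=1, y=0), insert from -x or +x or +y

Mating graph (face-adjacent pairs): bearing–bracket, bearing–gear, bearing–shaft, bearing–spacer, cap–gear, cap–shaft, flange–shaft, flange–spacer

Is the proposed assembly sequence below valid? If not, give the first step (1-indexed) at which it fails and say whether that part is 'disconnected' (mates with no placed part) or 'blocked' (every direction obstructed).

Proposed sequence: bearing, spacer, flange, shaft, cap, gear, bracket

Valid

1. bearing@(1, 1) [-x clear] — {bearing}
2. spacer@(1, 0) [-x clear] — {bearing, spacer}
3. flange@(0, 0) [+y clear] — {bearing, flange, spacer}
4. shaft@(0, 1) [+y clear] — {bearing, flange, shaft, spacer}
5. cap@(0, 2) [-x clear] — {bearing, cap, flange, shaft, spacer}
6. gear@(1, 2) [+y clear] — {bearing, cap, flange, gear, shaft, spacer}
7. bracket@(2, 1) [+x clear] — {bearing, bracket, cap, flange, gear, shaft, spacer}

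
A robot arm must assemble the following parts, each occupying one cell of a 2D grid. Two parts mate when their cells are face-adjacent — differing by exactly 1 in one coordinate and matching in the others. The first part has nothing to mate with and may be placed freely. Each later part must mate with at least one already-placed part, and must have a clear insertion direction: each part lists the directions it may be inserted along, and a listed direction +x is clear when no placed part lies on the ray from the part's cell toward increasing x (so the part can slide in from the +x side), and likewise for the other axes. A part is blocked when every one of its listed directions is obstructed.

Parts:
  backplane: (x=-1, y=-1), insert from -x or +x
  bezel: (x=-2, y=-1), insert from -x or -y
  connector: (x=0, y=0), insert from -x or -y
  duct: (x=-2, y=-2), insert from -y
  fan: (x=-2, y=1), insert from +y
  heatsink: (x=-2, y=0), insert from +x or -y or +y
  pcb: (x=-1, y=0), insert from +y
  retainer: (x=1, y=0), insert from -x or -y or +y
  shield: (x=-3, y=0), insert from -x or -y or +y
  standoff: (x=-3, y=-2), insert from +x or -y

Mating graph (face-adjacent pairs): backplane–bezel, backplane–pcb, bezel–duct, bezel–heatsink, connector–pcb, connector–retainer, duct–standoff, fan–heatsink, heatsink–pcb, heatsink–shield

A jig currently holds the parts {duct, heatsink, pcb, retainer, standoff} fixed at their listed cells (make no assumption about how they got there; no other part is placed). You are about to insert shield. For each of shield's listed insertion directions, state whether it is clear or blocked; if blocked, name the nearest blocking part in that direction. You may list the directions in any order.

+y: clear; -x: clear; -y: blocked by standoff

-x: ray from shield(-3, 0) has no placed part ⇒ clear
-y: nearest on ray is standoff@(-3, -2) ⇒ blocked
+y: ray from shield(-3, 0) has no placed part ⇒ clear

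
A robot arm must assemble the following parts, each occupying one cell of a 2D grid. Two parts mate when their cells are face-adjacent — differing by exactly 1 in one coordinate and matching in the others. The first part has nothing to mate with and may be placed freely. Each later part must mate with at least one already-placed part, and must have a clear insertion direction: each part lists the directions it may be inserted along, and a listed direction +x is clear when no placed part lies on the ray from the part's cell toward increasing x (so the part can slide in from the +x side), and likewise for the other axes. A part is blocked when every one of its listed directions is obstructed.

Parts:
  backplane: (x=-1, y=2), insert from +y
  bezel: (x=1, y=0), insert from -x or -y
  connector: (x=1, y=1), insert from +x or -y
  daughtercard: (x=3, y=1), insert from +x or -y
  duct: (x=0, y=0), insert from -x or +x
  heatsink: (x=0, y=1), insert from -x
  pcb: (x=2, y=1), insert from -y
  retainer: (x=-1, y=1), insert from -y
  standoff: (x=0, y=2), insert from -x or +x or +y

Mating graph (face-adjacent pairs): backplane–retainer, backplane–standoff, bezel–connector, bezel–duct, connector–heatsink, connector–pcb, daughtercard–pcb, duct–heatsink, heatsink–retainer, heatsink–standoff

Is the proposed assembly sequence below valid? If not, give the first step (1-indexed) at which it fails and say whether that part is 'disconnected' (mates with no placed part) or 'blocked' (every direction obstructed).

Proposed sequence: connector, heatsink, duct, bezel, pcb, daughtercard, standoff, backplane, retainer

Valid

1. connector@(1, 1) [+x clear] — {connector}
2. heatsink@(0, 1) [-x clear] — {connector, heatsink}
3. duct@(0, 0) [-x clear] — {connector, duct, heatsink}
4. bezel@(1, 0) [-y clear] — {bezel, connector, duct, heatsink}
5. pcb@(2, 1) [-y clear] — {bezel, connector, duct, heatsink, pcb}
6. daughtercard@(3, 1) [+x clear] — {bezel, connector, daughtercard, duct, heatsink, pcb}
7. standoff@(0, 2) [-x clear] — {bezel, connector, daughtercard, duct, heatsink, pcb, standoff}
8. backplane@(-1, 2) [+y clear] — {backplane, bezel, connector, daughtercard, duct, heatsink, pcb, standoff}
9. retainer@(-1, 1) [-y clear] — {backplane, bezel, connector, daughtercard, duct, heatsink, pcb, retainer, standoff}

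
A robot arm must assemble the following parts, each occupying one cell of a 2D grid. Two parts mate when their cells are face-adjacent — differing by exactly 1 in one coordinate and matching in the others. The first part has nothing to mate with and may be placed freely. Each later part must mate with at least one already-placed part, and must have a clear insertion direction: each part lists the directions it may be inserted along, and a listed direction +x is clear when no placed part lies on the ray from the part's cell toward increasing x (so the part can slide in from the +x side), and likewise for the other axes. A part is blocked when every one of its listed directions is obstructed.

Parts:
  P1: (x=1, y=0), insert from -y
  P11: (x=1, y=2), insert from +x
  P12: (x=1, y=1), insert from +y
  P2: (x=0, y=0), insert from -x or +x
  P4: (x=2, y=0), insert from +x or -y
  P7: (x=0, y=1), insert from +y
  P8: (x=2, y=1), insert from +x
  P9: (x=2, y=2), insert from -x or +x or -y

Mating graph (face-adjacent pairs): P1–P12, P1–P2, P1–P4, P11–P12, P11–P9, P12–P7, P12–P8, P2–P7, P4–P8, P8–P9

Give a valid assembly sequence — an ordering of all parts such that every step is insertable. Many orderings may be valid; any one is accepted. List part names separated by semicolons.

1. P8@(2, 1) [+x clear] — {P8}
2. P4@(2, 0) [+x clear] — {P4, P8}
3. P1@(1, 0) [-y clear] — {P1, P4, P8}
4. P2@(0, 0) [-x clear] — {P1, P2, P4, P8}
5. P7@(0, 1) [+y clear] — {P1, P2, P4, P7, P8}
6. P12@(1, 1) [+y clear] — {P1, P12, P2, P4, P7, P8}
7. P11@(1, 2) [+x clear] — {P1, P11, P12, P2, P4, P7, P8}
8. P9@(2, 2) [+x clear] — {P1, P11, P12, P2, P4, P7, P8, P9}

P8; P4; P1; P2; P7; P12; P11; P9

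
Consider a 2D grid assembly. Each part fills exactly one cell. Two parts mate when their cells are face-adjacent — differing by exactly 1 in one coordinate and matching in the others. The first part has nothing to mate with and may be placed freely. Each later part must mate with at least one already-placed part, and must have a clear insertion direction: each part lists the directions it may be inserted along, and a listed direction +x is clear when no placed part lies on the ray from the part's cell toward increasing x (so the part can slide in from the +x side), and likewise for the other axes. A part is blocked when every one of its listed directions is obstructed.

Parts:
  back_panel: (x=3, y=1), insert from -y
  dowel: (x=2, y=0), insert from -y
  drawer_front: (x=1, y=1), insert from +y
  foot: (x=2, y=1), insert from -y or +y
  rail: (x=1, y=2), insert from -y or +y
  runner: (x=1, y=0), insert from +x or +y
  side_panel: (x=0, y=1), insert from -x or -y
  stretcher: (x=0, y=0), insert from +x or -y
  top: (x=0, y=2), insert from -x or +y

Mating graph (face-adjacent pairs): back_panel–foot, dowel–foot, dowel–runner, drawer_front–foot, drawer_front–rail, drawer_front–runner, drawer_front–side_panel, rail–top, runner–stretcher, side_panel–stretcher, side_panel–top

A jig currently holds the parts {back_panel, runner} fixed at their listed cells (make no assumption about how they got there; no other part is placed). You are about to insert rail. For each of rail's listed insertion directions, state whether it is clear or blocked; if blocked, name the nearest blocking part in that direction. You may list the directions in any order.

-y: nearest on ray is runner@(1, 0) ⇒ blocked
+y: ray from rail(1, 2) has no placed part ⇒ clear

+y: clear; -y: blocked by runner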